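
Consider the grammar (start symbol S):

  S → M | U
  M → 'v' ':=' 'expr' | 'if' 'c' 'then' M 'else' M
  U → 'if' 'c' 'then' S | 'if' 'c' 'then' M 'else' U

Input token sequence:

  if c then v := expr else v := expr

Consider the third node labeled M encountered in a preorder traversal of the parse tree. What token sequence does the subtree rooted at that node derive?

v := expr

[S [M if c then [M v := expr] else [M v := expr]]]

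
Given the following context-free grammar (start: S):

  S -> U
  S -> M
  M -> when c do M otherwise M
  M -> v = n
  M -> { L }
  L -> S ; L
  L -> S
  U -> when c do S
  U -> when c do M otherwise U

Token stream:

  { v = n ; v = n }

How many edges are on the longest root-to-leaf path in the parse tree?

[S [M { [L [S [M v = n]] ; [L [S [M v = n]]]] }]]

6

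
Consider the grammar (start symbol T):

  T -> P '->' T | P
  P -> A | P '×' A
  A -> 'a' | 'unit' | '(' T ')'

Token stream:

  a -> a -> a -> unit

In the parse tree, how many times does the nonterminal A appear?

[T [P [A a]] -> [T [P [A a]] -> [T [P [A a]] -> [T [P [A unit]]]]]]

4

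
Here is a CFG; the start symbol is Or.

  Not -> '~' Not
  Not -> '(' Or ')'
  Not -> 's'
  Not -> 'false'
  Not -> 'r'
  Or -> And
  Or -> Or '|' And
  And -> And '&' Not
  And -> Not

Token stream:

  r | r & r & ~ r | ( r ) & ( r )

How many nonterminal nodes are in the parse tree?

22

[Or [Or [Or [And [Not r]]] | [And [And [And [Not r]] & [Not r]] & [Not ~ [Not r]]]] | [And [And [Not ( [Or [And [Not r]]] )]] & [Not ( [Or [And [Not r]]] )]]]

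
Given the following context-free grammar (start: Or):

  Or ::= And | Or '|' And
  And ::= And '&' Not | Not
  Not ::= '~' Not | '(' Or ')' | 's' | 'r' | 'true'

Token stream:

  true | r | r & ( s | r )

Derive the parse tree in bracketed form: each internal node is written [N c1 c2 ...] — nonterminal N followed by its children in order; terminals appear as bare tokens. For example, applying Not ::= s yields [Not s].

[Or [Or [Or [And [Not true]]] | [And [Not r]]] | [And [And [Not r]] & [Not ( [Or [Or [And [Not s]]] | [And [Not r]]] )]]]

Or
Or | And
Or | And | And
And | And | And
Not | And | And
true | And | And
true | Not | And
true | r | And
true | r | And & Not
true | r | Not & Not
true | r | r & Not
true | r | r & ( Or )
true | r | r & ( Or | And )
true | r | r & ( And | And )
true | r | r & ( Not | And )
true | r | r & ( s | And )
true | r | r & ( s | Not )
true | r | r & ( s | r )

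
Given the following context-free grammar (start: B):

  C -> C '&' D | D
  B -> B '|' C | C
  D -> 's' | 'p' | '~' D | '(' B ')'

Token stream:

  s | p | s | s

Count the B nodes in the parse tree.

4

[B [B [B [B [C [D s]]] | [C [D p]]] | [C [D s]]] | [C [D s]]]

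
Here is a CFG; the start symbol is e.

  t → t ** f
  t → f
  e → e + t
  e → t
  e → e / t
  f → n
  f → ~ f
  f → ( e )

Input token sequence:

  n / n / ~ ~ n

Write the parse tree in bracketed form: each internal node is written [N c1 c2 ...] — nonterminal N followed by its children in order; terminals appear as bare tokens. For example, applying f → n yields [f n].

e
e / t
e / t / t
t / t / t
f / t / t
n / t / t
n / f / t
n / n / t
n / n / f
n / n / ~ f
n / n / ~ ~ f
n / n / ~ ~ n

[e [e [e [t [f n]]] / [t [f n]]] / [t [f ~ [f ~ [f n]]]]]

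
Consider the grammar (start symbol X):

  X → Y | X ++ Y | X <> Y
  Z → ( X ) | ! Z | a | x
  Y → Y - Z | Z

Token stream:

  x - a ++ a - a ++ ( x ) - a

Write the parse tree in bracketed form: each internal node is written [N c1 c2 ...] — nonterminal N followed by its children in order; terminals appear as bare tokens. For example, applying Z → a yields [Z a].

[X [X [X [Y [Y [Z x]] - [Z a]]] ++ [Y [Y [Z a]] - [Z a]]] ++ [Y [Y [Z ( [X [Y [Z x]]] )]] - [Z a]]]

X
X ++ Y
X ++ Y ++ Y
Y ++ Y ++ Y
Y - Z ++ Y ++ Y
Z - Z ++ Y ++ Y
x - Z ++ Y ++ Y
x - a ++ Y ++ Y
x - a ++ Y - Z ++ Y
x - a ++ Z - Z ++ Y
x - a ++ a - Z ++ Y
x - a ++ a - a ++ Y
x - a ++ a - a ++ Y - Z
x - a ++ a - a ++ Z - Z
x - a ++ a - a ++ ( X ) - Z
x - a ++ a - a ++ ( Y ) - Z
x - a ++ a - a ++ ( Z ) - Z
x - a ++ a - a ++ ( x ) - Z
x - a ++ a - a ++ ( x ) - a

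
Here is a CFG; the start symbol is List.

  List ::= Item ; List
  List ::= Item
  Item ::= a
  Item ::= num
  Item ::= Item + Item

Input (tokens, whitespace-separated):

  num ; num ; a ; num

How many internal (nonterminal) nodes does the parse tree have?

8

[List [Item num] ; [List [Item num] ; [List [Item a] ; [List [Item num]]]]]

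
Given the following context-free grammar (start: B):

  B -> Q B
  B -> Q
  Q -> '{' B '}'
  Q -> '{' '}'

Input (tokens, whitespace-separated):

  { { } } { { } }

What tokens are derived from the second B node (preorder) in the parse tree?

[B [Q { [B [Q { }]] }] [B [Q { [B [Q { }]] }]]]

{ }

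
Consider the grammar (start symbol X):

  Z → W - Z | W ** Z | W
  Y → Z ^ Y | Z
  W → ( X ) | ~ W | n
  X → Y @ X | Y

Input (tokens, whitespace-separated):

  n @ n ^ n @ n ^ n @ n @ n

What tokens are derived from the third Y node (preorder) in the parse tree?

[X [Y [Z [W n]]] @ [X [Y [Z [W n]] ^ [Y [Z [W n]]]] @ [X [Y [Z [W n]] ^ [Y [Z [W n]]]] @ [X [Y [Z [W n]]] @ [X [Y [Z [W n]]]]]]]]

n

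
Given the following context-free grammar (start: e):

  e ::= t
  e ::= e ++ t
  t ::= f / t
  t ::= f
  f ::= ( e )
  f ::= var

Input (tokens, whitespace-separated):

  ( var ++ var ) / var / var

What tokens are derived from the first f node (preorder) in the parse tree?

( var ++ var )

[e [t [f ( [e [e [t [f var]]] ++ [t [f var]]] )] / [t [f var] / [t [f var]]]]]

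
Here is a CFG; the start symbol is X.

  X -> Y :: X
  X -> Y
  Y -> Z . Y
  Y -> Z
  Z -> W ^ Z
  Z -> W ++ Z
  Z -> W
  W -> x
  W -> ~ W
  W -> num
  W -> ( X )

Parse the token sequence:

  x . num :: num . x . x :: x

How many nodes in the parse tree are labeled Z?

[X [Y [Z [W x]] . [Y [Z [W num]]]] :: [X [Y [Z [W num]] . [Y [Z [W x]] . [Y [Z [W x]]]]] :: [X [Y [Z [W x]]]]]]

6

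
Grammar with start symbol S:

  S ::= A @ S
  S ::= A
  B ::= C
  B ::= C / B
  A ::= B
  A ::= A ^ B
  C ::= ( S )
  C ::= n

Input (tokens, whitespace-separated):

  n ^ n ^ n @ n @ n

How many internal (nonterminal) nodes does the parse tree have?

18

[S [A [A [A [B [C n]]] ^ [B [C n]]] ^ [B [C n]]] @ [S [A [B [C n]]] @ [S [A [B [C n]]]]]]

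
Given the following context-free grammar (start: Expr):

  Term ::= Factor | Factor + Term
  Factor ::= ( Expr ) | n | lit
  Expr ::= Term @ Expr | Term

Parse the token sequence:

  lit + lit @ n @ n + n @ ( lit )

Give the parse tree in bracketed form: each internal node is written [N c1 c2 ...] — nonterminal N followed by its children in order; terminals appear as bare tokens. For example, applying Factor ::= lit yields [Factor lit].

[Expr [Term [Factor lit] + [Term [Factor lit]]] @ [Expr [Term [Factor n]] @ [Expr [Term [Factor n] + [Term [Factor n]]] @ [Expr [Term [Factor ( [Expr [Term [Factor lit]]] )]]]]]]

Expr
Term @ Expr
Factor + Term @ Expr
lit + Term @ Expr
lit + Factor @ Expr
lit + lit @ Expr
lit + lit @ Term @ Expr
lit + lit @ Factor @ Expr
lit + lit @ n @ Expr
lit + lit @ n @ Term @ Expr
lit + lit @ n @ Factor + Term @ Expr
lit + lit @ n @ n + Term @ Expr
lit + lit @ n @ n + Factor @ Expr
lit + lit @ n @ n + n @ Expr
lit + lit @ n @ n + n @ Term
lit + lit @ n @ n + n @ Factor
lit + lit @ n @ n + n @ ( Expr )
lit + lit @ n @ n + n @ ( Term )
lit + lit @ n @ n + n @ ( Factor )
lit + lit @ n @ n + n @ ( lit )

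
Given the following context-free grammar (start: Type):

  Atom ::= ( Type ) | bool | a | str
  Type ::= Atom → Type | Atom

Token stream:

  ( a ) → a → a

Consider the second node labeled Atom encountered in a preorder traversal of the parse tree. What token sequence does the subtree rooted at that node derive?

a

[Type [Atom ( [Type [Atom a]] )] → [Type [Atom a] → [Type [Atom a]]]]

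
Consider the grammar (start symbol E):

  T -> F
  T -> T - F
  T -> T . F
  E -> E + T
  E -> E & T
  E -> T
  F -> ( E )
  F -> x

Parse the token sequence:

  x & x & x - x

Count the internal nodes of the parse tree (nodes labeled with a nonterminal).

11

[E [E [E [T [F x]]] & [T [F x]]] & [T [T [F x]] - [F x]]]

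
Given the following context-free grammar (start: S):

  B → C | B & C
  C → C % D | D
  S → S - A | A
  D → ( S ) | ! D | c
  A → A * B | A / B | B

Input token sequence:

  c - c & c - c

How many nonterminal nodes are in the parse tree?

[S [S [S [A [B [C [D c]]]]] - [A [B [B [C [D c]]] & [C [D c]]]]] - [A [B [C [D c]]]]]

18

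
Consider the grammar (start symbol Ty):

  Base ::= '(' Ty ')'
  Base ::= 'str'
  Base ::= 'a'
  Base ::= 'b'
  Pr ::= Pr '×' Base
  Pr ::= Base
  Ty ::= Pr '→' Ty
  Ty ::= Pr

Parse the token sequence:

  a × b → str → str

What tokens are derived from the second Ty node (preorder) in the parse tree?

str → str

[Ty [Pr [Pr [Base a]] × [Base b]] → [Ty [Pr [Base str]] → [Ty [Pr [Base str]]]]]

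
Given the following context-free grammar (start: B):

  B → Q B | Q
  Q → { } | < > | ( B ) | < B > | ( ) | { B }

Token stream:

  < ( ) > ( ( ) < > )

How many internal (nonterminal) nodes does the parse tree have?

10

[B [Q < [B [Q ( )]] >] [B [Q ( [B [Q ( )] [B [Q < >]]] )]]]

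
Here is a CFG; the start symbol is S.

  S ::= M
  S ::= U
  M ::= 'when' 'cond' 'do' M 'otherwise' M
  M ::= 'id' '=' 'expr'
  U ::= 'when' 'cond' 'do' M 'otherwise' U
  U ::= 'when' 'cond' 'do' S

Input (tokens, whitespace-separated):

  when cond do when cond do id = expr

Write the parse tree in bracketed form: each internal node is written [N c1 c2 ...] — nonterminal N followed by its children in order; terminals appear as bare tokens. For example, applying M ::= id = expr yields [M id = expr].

[S [U when cond do [S [U when cond do [S [M id = expr]]]]]]

S
U
when cond do S
when cond do U
when cond do when cond do S
when cond do when cond do M
when cond do when cond do id = expr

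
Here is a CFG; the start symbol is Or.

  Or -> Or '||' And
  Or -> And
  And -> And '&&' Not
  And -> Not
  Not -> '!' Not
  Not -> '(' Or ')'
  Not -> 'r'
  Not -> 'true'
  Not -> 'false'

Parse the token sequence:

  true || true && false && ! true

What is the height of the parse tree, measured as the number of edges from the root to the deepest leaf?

[Or [Or [And [Not true]]] || [And [And [And [Not true]] && [Not false]] && [Not ! [Not true]]]]

5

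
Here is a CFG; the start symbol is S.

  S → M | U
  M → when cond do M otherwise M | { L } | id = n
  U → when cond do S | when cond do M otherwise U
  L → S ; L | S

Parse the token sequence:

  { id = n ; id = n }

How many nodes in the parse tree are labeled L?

[S [M { [L [S [M id = n]] ; [L [S [M id = n]]]] }]]

2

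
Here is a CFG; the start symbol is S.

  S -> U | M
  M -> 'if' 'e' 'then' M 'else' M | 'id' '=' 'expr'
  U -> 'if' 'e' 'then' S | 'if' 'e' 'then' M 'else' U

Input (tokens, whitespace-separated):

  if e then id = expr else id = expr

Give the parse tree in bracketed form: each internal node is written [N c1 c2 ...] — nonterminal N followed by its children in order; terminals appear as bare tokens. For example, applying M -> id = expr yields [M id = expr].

[S [M if e then [M id = expr] else [M id = expr]]]

S
M
if e then M else M
if e then id = expr else M
if e then id = expr else id = expr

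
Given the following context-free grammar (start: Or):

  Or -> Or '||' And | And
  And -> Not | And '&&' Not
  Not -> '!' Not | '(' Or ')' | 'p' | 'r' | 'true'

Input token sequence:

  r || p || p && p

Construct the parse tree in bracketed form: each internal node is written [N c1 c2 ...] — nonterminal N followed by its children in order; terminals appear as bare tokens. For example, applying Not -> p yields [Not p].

Or
Or || And
Or || And || And
And || And || And
Not || And || And
r || And || And
r || Not || And
r || p || And
r || p || And && Not
r || p || Not && Not
r || p || p && Not
r || p || p && p

[Or [Or [Or [And [Not r]]] || [And [Not p]]] || [And [And [Not p]] && [Not p]]]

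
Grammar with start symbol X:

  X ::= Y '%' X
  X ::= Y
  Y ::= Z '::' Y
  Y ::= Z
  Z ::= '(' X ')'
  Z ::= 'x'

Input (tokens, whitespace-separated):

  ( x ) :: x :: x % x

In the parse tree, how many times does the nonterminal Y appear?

5

[X [Y [Z ( [X [Y [Z x]]] )] :: [Y [Z x] :: [Y [Z x]]]] % [X [Y [Z x]]]]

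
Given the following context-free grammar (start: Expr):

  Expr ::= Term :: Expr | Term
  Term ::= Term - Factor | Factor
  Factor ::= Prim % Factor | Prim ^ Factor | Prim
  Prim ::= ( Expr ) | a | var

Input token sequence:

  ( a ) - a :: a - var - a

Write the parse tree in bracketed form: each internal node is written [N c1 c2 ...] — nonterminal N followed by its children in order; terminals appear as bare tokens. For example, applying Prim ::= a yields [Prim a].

Expr
Term :: Expr
Term - Factor :: Expr
Factor - Factor :: Expr
Prim - Factor :: Expr
( Expr ) - Factor :: Expr
( Term ) - Factor :: Expr
( Factor ) - Factor :: Expr
( Prim ) - Factor :: Expr
( a ) - Factor :: Expr
( a ) - Prim :: Expr
( a ) - a :: Expr
( a ) - a :: Term
( a ) - a :: Term - Factor
( a ) - a :: Term - Factor - Factor
( a ) - a :: Factor - Factor - Factor
( a ) - a :: Prim - Factor - Factor
( a ) - a :: a - Factor - Factor
( a ) - a :: a - Prim - Factor
( a ) - a :: a - var - Factor
( a ) - a :: a - var - Prim
( a ) - a :: a - var - a

[Expr [Term [Term [Factor [Prim ( [Expr [Term [Factor [Prim a]]]] )]]] - [Factor [Prim a]]] :: [Expr [Term [Term [Term [Factor [Prim a]]] - [Factor [Prim var]]] - [Factor [Prim a]]]]]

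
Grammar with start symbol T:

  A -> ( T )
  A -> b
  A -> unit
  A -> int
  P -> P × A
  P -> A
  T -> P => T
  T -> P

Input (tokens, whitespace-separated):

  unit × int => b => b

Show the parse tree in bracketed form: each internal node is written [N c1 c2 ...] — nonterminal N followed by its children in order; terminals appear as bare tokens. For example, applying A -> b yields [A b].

[T [P [P [A unit]] × [A int]] => [T [P [A b]] => [T [P [A b]]]]]

T
P => T
P × A => T
A × A => T
unit × A => T
unit × int => T
unit × int => P => T
unit × int => A => T
unit × int => b => T
unit × int => b => P
unit × int => b => A
unit × int => b => b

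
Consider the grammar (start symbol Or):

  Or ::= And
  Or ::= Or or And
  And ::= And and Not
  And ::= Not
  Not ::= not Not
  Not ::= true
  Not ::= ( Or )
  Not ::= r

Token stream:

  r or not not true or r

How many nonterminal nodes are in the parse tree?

11

[Or [Or [Or [And [Not r]]] or [And [Not not [Not not [Not true]]]]] or [And [Not r]]]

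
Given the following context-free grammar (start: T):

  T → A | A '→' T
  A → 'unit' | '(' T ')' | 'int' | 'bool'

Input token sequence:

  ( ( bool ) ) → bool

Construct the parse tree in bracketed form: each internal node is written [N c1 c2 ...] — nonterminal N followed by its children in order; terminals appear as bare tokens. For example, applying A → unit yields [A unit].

T
A → T
( T ) → T
( A ) → T
( ( T ) ) → T
( ( A ) ) → T
( ( bool ) ) → T
( ( bool ) ) → A
( ( bool ) ) → bool

[T [A ( [T [A ( [T [A bool]] )]] )] → [T [A bool]]]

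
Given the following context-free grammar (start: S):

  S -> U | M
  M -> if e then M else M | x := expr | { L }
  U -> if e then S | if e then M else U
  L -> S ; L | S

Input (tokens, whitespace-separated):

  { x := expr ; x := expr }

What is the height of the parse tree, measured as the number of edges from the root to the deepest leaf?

[S [M { [L [S [M x := expr]] ; [L [S [M x := expr]]]] }]]

6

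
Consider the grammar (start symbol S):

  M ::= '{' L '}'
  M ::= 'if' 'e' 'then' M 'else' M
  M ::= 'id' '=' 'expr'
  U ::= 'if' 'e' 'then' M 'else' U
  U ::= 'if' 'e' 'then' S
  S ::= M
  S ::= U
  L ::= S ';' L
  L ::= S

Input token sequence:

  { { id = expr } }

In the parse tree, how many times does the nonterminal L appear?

2

[S [M { [L [S [M { [L [S [M id = expr]]] }]]] }]]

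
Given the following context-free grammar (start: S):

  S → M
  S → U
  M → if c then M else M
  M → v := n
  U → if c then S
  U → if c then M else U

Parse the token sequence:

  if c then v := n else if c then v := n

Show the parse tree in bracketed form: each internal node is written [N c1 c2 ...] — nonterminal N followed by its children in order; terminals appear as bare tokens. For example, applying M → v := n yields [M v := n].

[S [U if c then [M v := n] else [U if c then [S [M v := n]]]]]

S
U
if c then M else U
if c then v := n else U
if c then v := n else if c then S
if c then v := n else if c then M
if c then v := n else if c then v := n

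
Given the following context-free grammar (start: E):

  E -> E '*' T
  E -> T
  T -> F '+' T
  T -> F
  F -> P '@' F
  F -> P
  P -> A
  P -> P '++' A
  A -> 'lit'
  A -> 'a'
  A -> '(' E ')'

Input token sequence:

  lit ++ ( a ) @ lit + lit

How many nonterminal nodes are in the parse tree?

[E [T [F [P [P [A lit]] ++ [A ( [E [T [F [P [A a]]]]] )]] @ [F [P [A lit]]]] + [T [F [P [A lit]]]]]]

19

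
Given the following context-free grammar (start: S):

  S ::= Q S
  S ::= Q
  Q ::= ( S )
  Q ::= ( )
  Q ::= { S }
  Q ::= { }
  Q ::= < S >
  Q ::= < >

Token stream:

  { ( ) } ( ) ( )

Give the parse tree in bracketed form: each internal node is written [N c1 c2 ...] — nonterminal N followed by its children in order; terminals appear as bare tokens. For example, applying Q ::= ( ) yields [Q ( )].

[S [Q { [S [Q ( )]] }] [S [Q ( )] [S [Q ( )]]]]

S
Q S
{ S } S
{ Q } S
{ ( ) } S
{ ( ) } Q S
{ ( ) } ( ) S
{ ( ) } ( ) Q
{ ( ) } ( ) ( )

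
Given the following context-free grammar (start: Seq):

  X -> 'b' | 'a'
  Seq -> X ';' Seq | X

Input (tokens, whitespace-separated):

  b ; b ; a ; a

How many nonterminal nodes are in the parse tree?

[Seq [X b] ; [Seq [X b] ; [Seq [X a] ; [Seq [X a]]]]]

8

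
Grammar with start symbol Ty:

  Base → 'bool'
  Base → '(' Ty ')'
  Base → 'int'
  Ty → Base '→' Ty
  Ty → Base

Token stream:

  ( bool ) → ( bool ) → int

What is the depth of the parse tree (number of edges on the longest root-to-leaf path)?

5

[Ty [Base ( [Ty [Base bool]] )] → [Ty [Base ( [Ty [Base bool]] )] → [Ty [Base int]]]]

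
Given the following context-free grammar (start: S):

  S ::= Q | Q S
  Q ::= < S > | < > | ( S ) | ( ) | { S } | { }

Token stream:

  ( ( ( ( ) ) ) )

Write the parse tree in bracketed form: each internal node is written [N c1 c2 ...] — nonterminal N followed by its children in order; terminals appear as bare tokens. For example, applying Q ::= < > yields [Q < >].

[S [Q ( [S [Q ( [S [Q ( [S [Q ( )]] )]] )]] )]]

S
Q
( S )
( Q )
( ( S ) )
( ( Q ) )
( ( ( S ) ) )
( ( ( Q ) ) )
( ( ( ( ) ) ) )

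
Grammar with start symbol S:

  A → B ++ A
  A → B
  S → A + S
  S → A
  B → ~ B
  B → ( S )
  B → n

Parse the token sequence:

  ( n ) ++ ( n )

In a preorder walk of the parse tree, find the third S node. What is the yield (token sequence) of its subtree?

[S [A [B ( [S [A [B n]]] )] ++ [A [B ( [S [A [B n]]] )]]]]

n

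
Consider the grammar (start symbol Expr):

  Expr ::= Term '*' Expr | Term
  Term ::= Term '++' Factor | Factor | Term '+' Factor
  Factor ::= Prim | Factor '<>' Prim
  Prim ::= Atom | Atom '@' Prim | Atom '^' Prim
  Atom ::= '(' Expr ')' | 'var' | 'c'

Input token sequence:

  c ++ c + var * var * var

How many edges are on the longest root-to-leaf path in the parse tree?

[Expr [Term [Term [Term [Factor [Prim [Atom c]]]] ++ [Factor [Prim [Atom c]]]] + [Factor [Prim [Atom var]]]] * [Expr [Term [Factor [Prim [Atom var]]]] * [Expr [Term [Factor [Prim [Atom var]]]]]]]

7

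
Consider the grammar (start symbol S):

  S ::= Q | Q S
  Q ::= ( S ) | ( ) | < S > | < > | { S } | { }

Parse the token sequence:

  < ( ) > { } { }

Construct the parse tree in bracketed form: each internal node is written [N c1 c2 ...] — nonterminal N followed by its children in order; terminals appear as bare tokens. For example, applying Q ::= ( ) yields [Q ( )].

[S [Q < [S [Q ( )]] >] [S [Q { }] [S [Q { }]]]]

S
Q S
< S > S
< Q > S
< ( ) > S
< ( ) > Q S
< ( ) > { } S
< ( ) > { } Q
< ( ) > { } { }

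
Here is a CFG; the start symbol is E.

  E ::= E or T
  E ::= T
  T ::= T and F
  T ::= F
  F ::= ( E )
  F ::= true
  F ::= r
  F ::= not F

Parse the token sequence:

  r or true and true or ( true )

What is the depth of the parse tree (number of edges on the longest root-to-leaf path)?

6

[E [E [E [T [F r]]] or [T [T [F true]] and [F true]]] or [T [F ( [E [T [F true]]] )]]]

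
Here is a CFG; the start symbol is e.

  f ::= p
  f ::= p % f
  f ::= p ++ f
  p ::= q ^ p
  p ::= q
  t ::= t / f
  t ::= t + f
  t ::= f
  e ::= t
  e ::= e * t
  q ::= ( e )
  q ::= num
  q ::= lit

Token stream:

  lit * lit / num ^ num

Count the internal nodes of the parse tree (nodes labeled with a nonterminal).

[e [e [t [f [p [q lit]]]]] * [t [t [f [p [q lit]]]] / [f [p [q num] ^ [p [q num]]]]]]

16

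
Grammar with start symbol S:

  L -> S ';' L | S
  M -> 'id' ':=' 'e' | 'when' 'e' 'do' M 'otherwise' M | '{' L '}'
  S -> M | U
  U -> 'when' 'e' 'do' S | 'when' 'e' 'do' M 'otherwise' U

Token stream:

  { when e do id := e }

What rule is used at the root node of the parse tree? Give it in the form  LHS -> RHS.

S -> M

[S [M { [L [S [U when e do [S [M id := e]]]]] }]]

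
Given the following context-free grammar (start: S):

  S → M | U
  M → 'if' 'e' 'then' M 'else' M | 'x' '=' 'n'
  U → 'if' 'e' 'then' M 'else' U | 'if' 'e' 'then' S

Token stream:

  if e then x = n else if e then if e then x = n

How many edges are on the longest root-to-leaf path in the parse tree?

[S [U if e then [M x = n] else [U if e then [S [U if e then [S [M x = n]]]]]]]

7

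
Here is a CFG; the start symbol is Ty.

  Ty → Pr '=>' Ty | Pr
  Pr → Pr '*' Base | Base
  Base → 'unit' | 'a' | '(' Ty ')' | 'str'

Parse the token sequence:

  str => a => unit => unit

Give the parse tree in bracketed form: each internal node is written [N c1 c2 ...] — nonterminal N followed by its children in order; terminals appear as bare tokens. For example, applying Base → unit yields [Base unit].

Ty
Pr => Ty
Base => Ty
str => Ty
str => Pr => Ty
str => Base => Ty
str => a => Ty
str => a => Pr => Ty
str => a => Base => Ty
str => a => unit => Ty
str => a => unit => Pr
str => a => unit => Base
str => a => unit => unit

[Ty [Pr [Base str]] => [Ty [Pr [Base a]] => [Ty [Pr [Base unit]] => [Ty [Pr [Base unit]]]]]]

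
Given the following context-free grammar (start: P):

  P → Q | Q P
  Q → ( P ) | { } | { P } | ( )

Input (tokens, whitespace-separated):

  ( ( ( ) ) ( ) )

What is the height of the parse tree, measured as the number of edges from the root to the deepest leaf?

[P [Q ( [P [Q ( [P [Q ( )]] )] [P [Q ( )]]] )]]

6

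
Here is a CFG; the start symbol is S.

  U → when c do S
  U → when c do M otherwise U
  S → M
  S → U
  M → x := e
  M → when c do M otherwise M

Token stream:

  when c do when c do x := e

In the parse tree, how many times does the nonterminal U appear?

2

[S [U when c do [S [U when c do [S [M x := e]]]]]]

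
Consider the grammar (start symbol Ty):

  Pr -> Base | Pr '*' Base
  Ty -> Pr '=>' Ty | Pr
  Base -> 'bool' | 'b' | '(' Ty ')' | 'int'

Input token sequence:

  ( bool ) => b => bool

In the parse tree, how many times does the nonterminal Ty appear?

[Ty [Pr [Base ( [Ty [Pr [Base bool]]] )]] => [Ty [Pr [Base b]] => [Ty [Pr [Base bool]]]]]

4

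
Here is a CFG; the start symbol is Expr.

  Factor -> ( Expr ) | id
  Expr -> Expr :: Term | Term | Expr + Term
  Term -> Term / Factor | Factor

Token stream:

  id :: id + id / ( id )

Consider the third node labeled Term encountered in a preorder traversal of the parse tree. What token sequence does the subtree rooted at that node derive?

[Expr [Expr [Expr [Term [Factor id]]] :: [Term [Factor id]]] + [Term [Term [Factor id]] / [Factor ( [Expr [Term [Factor id]]] )]]]

id / ( id )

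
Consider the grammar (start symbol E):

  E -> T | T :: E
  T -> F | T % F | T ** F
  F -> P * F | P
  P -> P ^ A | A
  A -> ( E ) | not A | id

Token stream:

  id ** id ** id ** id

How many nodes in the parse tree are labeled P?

4

[E [T [T [T [T [F [P [A id]]]] ** [F [P [A id]]]] ** [F [P [A id]]]] ** [F [P [A id]]]]]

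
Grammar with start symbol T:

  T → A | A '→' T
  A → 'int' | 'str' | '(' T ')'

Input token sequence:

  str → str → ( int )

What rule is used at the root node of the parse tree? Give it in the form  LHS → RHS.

T → A '→' T

[T [A str] → [T [A str] → [T [A ( [T [A int]] )]]]]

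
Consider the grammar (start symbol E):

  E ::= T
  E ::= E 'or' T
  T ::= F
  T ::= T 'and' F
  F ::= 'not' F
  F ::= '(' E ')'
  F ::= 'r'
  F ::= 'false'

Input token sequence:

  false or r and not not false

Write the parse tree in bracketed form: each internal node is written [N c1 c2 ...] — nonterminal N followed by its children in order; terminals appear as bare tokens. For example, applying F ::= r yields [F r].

[E [E [T [F false]]] or [T [T [F r]] and [F not [F not [F false]]]]]

E
E or T
T or T
F or T
false or T
false or T and F
false or F and F
false or r and F
false or r and not F
false or r and not not F
false or r and not not false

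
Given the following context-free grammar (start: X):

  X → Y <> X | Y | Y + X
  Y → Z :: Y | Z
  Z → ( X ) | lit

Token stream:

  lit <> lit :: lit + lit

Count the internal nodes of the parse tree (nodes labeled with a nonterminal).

11

[X [Y [Z lit]] <> [X [Y [Z lit] :: [Y [Z lit]]] + [X [Y [Z lit]]]]]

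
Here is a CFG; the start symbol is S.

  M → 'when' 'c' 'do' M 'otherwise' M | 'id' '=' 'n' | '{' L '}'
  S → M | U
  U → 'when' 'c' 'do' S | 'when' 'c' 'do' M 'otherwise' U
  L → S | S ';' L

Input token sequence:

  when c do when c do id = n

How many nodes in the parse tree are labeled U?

[S [U when c do [S [U when c do [S [M id = n]]]]]]

2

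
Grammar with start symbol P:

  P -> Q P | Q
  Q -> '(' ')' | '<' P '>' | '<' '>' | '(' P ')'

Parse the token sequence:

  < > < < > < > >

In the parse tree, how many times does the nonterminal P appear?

[P [Q < >] [P [Q < [P [Q < >] [P [Q < >]]] >]]]

4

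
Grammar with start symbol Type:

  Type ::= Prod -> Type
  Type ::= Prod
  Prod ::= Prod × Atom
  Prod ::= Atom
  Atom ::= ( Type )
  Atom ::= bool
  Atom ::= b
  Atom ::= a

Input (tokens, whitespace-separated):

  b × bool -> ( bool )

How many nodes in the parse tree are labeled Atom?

[Type [Prod [Prod [Atom b]] × [Atom bool]] -> [Type [Prod [Atom ( [Type [Prod [Atom bool]]] )]]]]

4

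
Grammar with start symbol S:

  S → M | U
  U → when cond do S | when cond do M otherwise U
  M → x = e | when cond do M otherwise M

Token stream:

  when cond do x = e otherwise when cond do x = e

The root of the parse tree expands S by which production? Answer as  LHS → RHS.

S → U

[S [U when cond do [M x = e] otherwise [U when cond do [S [M x = e]]]]]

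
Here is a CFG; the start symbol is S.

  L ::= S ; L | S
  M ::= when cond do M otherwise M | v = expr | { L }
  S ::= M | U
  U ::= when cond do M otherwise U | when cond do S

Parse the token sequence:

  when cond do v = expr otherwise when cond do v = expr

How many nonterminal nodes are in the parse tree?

6

[S [U when cond do [M v = expr] otherwise [U when cond do [S [M v = expr]]]]]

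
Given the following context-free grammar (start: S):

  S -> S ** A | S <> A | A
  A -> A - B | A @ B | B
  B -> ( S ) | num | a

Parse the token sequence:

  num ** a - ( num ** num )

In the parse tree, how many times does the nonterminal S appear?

4

[S [S [A [B num]]] ** [A [A [B a]] - [B ( [S [S [A [B num]]] ** [A [B num]]] )]]]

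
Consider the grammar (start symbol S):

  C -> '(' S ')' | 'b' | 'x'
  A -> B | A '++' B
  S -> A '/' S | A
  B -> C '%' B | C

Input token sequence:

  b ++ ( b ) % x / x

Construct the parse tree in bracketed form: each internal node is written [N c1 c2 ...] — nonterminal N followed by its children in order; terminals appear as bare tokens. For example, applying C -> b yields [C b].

[S [A [A [B [C b]]] ++ [B [C ( [S [A [B [C b]]]] )] % [B [C x]]]] / [S [A [B [C x]]]]]

S
A / S
A ++ B / S
B ++ B / S
C ++ B / S
b ++ B / S
b ++ C % B / S
b ++ ( S ) % B / S
b ++ ( A ) % B / S
b ++ ( B ) % B / S
b ++ ( C ) % B / S
b ++ ( b ) % B / S
b ++ ( b ) % C / S
b ++ ( b ) % x / S
b ++ ( b ) % x / A
b ++ ( b ) % x / B
b ++ ( b ) % x / C
b ++ ( b ) % x / x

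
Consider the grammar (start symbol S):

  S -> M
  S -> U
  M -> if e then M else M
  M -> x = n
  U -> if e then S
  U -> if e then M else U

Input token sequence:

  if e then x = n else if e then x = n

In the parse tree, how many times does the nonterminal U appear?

2

[S [U if e then [M x = n] else [U if e then [S [M x = n]]]]]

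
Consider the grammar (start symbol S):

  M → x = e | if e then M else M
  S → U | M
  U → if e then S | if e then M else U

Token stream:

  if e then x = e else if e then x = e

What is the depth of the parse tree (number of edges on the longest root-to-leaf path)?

[S [U if e then [M x = e] else [U if e then [S [M x = e]]]]]

5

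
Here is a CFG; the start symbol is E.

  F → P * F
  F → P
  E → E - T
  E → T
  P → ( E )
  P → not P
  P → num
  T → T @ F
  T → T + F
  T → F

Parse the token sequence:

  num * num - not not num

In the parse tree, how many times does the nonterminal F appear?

3

[E [E [T [F [P num] * [F [P num]]]]] - [T [F [P not [P not [P num]]]]]]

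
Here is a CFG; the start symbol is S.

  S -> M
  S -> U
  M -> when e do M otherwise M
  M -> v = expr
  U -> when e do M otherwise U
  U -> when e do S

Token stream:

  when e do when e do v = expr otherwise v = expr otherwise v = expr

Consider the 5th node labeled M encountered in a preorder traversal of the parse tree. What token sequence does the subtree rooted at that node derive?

[S [M when e do [M when e do [M v = expr] otherwise [M v = expr]] otherwise [M v = expr]]]

v = expr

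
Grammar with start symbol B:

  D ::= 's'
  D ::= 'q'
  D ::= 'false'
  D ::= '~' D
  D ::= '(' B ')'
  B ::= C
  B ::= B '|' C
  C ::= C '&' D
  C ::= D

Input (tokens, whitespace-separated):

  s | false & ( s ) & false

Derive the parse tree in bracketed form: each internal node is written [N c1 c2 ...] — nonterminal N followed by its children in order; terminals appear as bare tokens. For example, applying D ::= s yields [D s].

B
B | C
C | C
D | C
s | C
s | C & D
s | C & D & D
s | D & D & D
s | false & D & D
s | false & ( B ) & D
s | false & ( C ) & D
s | false & ( D ) & D
s | false & ( s ) & D
s | false & ( s ) & false

[B [B [C [D s]]] | [C [C [C [D false]] & [D ( [B [C [D s]]] )]] & [D false]]]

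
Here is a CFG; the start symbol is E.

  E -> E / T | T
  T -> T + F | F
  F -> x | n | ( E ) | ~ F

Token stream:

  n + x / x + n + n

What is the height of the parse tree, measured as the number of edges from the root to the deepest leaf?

5

[E [E [T [T [F n]] + [F x]]] / [T [T [T [F x]] + [F n]] + [F n]]]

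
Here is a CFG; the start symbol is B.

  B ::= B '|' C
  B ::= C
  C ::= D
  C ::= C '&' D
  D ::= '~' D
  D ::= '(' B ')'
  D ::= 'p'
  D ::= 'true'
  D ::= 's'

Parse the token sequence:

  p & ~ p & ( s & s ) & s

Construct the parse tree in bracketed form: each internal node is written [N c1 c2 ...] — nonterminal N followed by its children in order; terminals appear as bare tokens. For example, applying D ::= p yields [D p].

B
C
C & D
C & D & D
C & D & D & D
D & D & D & D
p & D & D & D
p & ~ D & D & D
p & ~ p & D & D
p & ~ p & ( B ) & D
p & ~ p & ( C ) & D
p & ~ p & ( C & D ) & D
p & ~ p & ( D & D ) & D
p & ~ p & ( s & D ) & D
p & ~ p & ( s & s ) & D
p & ~ p & ( s & s ) & s

[B [C [C [C [C [D p]] & [D ~ [D p]]] & [D ( [B [C [C [D s]] & [D s]]] )]] & [D s]]]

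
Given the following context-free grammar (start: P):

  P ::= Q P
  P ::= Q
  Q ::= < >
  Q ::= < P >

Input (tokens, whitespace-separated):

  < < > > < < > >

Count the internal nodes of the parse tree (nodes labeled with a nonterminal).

[P [Q < [P [Q < >]] >] [P [Q < [P [Q < >]] >]]]

8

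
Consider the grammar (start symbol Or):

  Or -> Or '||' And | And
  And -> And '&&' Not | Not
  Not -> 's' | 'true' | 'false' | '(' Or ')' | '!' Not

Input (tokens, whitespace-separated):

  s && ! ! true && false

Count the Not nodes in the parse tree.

[Or [And [And [And [Not s]] && [Not ! [Not ! [Not true]]]] && [Not false]]]

5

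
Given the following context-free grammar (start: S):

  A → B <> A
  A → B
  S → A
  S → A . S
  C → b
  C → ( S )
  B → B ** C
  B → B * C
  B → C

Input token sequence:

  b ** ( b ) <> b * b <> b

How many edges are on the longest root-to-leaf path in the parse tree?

8

[S [A [B [B [C b]] ** [C ( [S [A [B [C b]]]] )]] <> [A [B [B [C b]] * [C b]] <> [A [B [C b]]]]]]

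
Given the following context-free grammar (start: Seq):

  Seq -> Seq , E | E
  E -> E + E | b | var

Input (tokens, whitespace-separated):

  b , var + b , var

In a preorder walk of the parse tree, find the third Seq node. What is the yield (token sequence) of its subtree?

b

[Seq [Seq [Seq [E b]] , [E [E var] + [E b]]] , [E var]]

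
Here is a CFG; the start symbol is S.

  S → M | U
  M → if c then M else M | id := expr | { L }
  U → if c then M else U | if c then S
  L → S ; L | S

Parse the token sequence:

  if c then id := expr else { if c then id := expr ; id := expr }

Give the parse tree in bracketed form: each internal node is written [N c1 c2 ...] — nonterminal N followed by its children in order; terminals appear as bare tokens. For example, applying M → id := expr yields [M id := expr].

S
M
if c then M else M
if c then id := expr else M
if c then id := expr else { L }
if c then id := expr else { S ; L }
if c then id := expr else { U ; L }
if c then id := expr else { if c then S ; L }
if c then id := expr else { if c then M ; L }
if c then id := expr else { if c then id := expr ; L }
if c then id := expr else { if c then id := expr ; S }
if c then id := expr else { if c then id := expr ; M }
if c then id := expr else { if c then id := expr ; id := expr }

[S [M if c then [M id := expr] else [M { [L [S [U if c then [S [M id := expr]]]] ; [L [S [M id := expr]]]] }]]]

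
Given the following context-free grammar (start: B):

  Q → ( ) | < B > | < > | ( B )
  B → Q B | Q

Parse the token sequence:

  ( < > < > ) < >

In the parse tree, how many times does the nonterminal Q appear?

4

[B [Q ( [B [Q < >] [B [Q < >]]] )] [B [Q < >]]]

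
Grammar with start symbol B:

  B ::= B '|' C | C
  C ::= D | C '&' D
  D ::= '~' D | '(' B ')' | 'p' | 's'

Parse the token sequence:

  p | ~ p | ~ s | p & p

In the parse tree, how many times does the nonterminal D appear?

7

[B [B [B [B [C [D p]]] | [C [D ~ [D p]]]] | [C [D ~ [D s]]]] | [C [C [D p]] & [D p]]]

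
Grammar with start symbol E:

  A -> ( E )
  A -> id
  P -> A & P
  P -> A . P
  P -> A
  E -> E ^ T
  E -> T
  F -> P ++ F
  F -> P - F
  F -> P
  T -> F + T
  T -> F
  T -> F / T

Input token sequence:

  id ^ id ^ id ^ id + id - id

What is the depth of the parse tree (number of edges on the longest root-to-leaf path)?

[E [E [E [E [T [F [P [A id]]]]] ^ [T [F [P [A id]]]]] ^ [T [F [P [A id]]]]] ^ [T [F [P [A id]]] + [T [F [P [A id]] - [F [P [A id]]]]]]]

8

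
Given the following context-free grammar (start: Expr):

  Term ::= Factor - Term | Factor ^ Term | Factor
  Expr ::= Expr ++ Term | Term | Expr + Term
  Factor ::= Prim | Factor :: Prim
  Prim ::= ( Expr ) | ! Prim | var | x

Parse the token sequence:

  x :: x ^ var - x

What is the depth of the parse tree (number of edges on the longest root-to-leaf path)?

6

[Expr [Term [Factor [Factor [Prim x]] :: [Prim x]] ^ [Term [Factor [Prim var]] - [Term [Factor [Prim x]]]]]]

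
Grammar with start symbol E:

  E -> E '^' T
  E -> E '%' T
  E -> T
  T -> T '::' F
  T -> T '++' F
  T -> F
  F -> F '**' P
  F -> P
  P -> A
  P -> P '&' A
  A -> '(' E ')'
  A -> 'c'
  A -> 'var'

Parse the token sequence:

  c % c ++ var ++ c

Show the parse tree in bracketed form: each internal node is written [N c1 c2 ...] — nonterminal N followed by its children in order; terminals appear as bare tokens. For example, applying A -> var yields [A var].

[E [E [T [F [P [A c]]]]] % [T [T [T [F [P [A c]]]] ++ [F [P [A var]]]] ++ [F [P [A c]]]]]

E
E % T
T % T
F % T
P % T
A % T
c % T
c % T ++ F
c % T ++ F ++ F
c % F ++ F ++ F
c % P ++ F ++ F
c % A ++ F ++ F
c % c ++ F ++ F
c % c ++ P ++ F
c % c ++ A ++ F
c % c ++ var ++ F
c % c ++ var ++ P
c % c ++ var ++ A
c % c ++ var ++ c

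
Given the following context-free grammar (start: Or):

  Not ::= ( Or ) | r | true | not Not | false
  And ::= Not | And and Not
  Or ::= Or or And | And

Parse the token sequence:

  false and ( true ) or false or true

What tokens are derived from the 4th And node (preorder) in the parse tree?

false

[Or [Or [Or [And [And [Not false]] and [Not ( [Or [And [Not true]]] )]]] or [And [Not false]]] or [And [Not true]]]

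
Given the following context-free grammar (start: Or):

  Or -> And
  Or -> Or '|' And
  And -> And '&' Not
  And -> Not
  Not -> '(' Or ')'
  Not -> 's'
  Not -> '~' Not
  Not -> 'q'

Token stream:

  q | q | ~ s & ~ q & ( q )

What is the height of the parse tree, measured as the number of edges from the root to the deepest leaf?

[Or [Or [Or [And [Not q]]] | [And [Not q]]] | [And [And [And [Not ~ [Not s]]] & [Not ~ [Not q]]] & [Not ( [Or [And [Not q]]] )]]]

6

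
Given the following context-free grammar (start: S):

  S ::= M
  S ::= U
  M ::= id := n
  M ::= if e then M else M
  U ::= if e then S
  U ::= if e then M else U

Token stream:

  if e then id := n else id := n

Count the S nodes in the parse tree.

1

[S [M if e then [M id := n] else [M id := n]]]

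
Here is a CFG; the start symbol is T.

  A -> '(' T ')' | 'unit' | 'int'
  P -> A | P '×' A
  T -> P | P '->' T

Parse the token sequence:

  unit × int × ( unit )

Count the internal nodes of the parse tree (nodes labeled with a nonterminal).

10

[T [P [P [P [A unit]] × [A int]] × [A ( [T [P [A unit]]] )]]]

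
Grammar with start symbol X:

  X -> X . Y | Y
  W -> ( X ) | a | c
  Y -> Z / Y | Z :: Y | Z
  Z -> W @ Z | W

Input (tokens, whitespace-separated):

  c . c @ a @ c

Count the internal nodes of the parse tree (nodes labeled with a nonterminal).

[X [X [Y [Z [W c]]]] . [Y [Z [W c] @ [Z [W a] @ [Z [W c]]]]]]

12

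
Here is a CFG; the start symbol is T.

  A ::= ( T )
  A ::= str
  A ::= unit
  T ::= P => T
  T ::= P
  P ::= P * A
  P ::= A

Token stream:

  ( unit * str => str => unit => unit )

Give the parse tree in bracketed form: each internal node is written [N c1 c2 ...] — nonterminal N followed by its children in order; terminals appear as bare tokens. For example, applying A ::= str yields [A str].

[T [P [A ( [T [P [P [A unit]] * [A str]] => [T [P [A str]] => [T [P [A unit]] => [T [P [A unit]]]]]] )]]]

T
P
A
( T )
( P => T )
( P * A => T )
( A * A => T )
( unit * A => T )
( unit * str => T )
( unit * str => P => T )
( unit * str => A => T )
( unit * str => str => T )
( unit * str => str => P => T )
( unit * str => str => A => T )
( unit * str => str => unit => T )
( unit * str => str => unit => P )
( unit * str => str => unit => A )
( unit * str => str => unit => unit )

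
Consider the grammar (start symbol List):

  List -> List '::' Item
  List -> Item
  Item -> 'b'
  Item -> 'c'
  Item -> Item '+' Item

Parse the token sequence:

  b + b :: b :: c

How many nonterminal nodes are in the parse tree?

[List [List [List [Item [Item b] + [Item b]]] :: [Item b]] :: [Item c]]

8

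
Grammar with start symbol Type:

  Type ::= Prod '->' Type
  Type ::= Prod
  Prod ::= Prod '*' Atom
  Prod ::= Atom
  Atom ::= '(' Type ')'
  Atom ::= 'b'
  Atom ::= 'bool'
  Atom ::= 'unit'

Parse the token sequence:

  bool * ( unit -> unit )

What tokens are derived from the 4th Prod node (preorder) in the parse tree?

unit

[Type [Prod [Prod [Atom bool]] * [Atom ( [Type [Prod [Atom unit]] -> [Type [Prod [Atom unit]]]] )]]]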